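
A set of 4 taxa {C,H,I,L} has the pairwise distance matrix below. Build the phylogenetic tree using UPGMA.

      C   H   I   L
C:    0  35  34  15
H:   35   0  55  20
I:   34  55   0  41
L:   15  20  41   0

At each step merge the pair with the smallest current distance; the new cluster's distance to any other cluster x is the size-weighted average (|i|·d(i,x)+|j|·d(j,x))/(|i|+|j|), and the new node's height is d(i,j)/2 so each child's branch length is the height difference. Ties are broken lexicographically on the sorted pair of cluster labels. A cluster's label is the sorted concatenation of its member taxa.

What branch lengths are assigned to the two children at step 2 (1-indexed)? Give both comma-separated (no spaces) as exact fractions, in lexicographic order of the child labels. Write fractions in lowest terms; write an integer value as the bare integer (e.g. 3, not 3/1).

iteration 1: select C,L (d=15); attach at lengths (15/2, 15/2); label the merged cluster CL
  updated: d(CL,H)=55/2, d(CL,I)=75/2
iteration 2: select CL,H (d=55/2); attach at lengths (25/4, 55/4); label the merged cluster CHL
  updated: d(CHL,I)=130/3
iteration 3: select CHL,I (d=130/3); attach at lengths (95/12, 65/3); label the merged cluster CHIL
final tree: (((C:15/2,L:15/2):25/4,H:55/4):95/12,I:65/3)
total length: 775/12

25/4,55/4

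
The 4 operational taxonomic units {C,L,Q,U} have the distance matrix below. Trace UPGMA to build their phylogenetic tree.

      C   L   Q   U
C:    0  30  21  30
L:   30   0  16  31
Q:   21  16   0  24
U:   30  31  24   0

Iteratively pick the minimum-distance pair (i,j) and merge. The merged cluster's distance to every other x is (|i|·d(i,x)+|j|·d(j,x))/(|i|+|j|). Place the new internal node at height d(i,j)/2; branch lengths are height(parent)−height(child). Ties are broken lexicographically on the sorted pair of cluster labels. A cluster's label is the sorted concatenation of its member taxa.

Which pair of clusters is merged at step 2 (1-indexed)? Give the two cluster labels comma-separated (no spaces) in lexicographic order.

step 1: merge (L,Q) at d=16; branch lengths L→8, Q→8; new cluster LQ
  updated: d(C,LQ)=51/2, d(LQ,U)=55/2
step 2: merge (C,LQ) at d=51/2; branch lengths C→51/4, LQ→19/4; new cluster CLQ
  updated: d(CLQ,U)=85/3
step 3: merge (CLQ,U) at d=85/3; branch lengths CLQ→17/12, U→85/6; new cluster CLQU
final tree: ((C:51/4,(L:8,Q:8):19/4):17/12,U:85/6)
total length: 589/12

C,LQ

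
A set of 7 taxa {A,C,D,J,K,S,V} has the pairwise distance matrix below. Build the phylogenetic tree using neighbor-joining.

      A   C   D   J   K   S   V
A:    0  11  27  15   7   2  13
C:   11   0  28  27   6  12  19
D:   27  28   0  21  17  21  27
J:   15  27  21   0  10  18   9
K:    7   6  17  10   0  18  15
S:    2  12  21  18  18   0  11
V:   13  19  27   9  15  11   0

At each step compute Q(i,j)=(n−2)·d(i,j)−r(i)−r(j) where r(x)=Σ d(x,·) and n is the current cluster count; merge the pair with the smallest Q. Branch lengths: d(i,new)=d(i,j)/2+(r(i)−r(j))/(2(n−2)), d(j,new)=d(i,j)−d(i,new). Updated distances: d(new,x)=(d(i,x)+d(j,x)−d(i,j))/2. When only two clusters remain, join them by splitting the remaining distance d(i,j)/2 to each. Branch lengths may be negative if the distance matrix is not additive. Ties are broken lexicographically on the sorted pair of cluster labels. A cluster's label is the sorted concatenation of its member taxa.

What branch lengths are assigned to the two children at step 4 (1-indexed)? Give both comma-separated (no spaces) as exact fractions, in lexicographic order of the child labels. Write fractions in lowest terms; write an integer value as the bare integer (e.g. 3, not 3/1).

1. join J+V (d=9, Q=-149) ⇒ JV; edges |J|=51/10, |V|=39/10
  updated: d(A,JV)=19/2, d(C,JV)=37/2, d(D,JV)=39/2, d(JV,K)=8, d(JV,S)=10
2. join A+S (d=2, Q=-223/2) ⇒ AS; edges |A|=3/16, |S|=29/16
  updated: d(AS,C)=21/2, d(AS,D)=23, d(AS,JV)=35/4, d(AS,K)=23/2
3. join C+K (d=6, Q=-175/2) ⇒ CK; edges |C|=77/12, |K|=-5/12
  updated: d(AS,CK)=8, d(CK,D)=39/2, d(CK,JV)=41/4
4. join AS+CK (d=8, Q=-123/2) ⇒ ACKS; edges |AS|=9/2, |CK|=7/2
  updated: d(ACKS,D)=69/4, d(ACKS,JV)=11/2
5. join ACKS+D (d=69/4, Q=-169/4) ⇒ ACDKS; edges |ACKS|=13/8, |D|=125/8
  updated: d(ACDKS,JV)=31/8
6. join ACDKS+JV (d=31/8) ⇒ ACDJKSV; edges |ACDKS|=31/16, |JV|=31/16
final tree: ((((A:3/16,S:29/16):9/2,(C:77/12,K:-5/12):7/2):13/8,D:125/8):31/16,(J:51/10,V:39/10):31/16)
total length: 369/8

9/2,7/2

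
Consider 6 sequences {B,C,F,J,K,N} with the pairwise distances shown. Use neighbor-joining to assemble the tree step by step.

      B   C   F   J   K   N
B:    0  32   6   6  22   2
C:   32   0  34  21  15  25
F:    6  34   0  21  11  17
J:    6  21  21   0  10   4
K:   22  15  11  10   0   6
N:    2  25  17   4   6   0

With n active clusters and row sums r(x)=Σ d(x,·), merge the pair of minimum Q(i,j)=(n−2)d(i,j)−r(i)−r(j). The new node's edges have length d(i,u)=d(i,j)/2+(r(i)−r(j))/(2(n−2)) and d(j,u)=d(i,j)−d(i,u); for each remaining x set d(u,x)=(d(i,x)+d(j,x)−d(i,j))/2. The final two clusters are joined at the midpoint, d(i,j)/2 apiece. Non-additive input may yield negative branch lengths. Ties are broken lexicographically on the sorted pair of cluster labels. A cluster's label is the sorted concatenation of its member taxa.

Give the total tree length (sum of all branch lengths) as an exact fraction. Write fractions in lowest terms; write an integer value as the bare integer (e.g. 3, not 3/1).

599/16

iteration 1: select B,F (d=6, Q=-133); attach at lengths (3/8, 45/8); label the merged cluster BF
  updated: d(BF,C)=30, d(BF,J)=21/2, d(BF,K)=27/2, d(BF,N)=13/2
iteration 2: select C,K (d=15, Q=-181/2); attach at lengths (61/4, -1/4); label the merged cluster CK
  updated: d(BF,CK)=57/4, d(CK,J)=8, d(CK,N)=8
iteration 3: select BF,N (d=13/2, Q=-147/4); attach at lengths (103/16, 1/16); label the merged cluster BFN
  updated: d(BFN,CK)=63/8, d(BFN,J)=4
iteration 4: select BFN,CK (d=63/8, Q=-159/8); attach at lengths (31/16, 95/16); label the merged cluster BCFKN
  updated: d(BCFKN,J)=33/16
iteration 5: select BCFKN,J (d=33/16); attach at lengths (33/32, 33/32); label the merged cluster BCFJKN
final tree: ((((B:3/8,F:45/8):103/16,N:1/16):31/16,(C:61/4,K:-1/4):95/16):33/32,J:33/32)
total length: 599/16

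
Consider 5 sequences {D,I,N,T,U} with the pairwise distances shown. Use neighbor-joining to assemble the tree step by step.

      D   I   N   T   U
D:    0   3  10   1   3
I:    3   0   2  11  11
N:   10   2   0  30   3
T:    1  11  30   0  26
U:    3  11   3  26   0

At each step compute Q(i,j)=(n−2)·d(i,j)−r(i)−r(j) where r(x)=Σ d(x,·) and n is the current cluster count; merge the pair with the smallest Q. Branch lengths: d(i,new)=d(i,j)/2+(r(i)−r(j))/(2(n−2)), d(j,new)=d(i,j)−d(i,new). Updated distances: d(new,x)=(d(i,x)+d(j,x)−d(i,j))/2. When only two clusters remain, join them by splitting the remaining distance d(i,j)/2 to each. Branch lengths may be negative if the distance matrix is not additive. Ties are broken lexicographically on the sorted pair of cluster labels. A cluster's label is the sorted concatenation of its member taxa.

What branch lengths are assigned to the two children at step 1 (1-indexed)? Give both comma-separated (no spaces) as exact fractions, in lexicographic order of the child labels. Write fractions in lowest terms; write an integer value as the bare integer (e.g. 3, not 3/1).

-8,9

step 1: merge (D,T) at d=1, Q=-82; branch lengths D→-8, T→9; new cluster DT
  updated: d(DT,I)=13/2, d(DT,N)=39/2, d(DT,U)=14
step 2: merge (DT,I) at d=13/2, Q=-93/2; branch lengths DT→67/8, I→-15/8; new cluster DIT
  updated: d(DIT,N)=15/2, d(DIT,U)=37/4
step 3: merge (DIT,N) at d=15/2, Q=-79/4; branch lengths DIT→55/8, N→5/8; new cluster DINT
  updated: d(DINT,U)=19/8
step 4: merge (DINT,U) at d=19/8; branch lengths DINT→19/16, U→19/16; new cluster DINTU
final tree: ((((D:-8,T:9):67/8,I:-15/8):55/8,N:5/8):19/16,U:19/16)
total length: 139/8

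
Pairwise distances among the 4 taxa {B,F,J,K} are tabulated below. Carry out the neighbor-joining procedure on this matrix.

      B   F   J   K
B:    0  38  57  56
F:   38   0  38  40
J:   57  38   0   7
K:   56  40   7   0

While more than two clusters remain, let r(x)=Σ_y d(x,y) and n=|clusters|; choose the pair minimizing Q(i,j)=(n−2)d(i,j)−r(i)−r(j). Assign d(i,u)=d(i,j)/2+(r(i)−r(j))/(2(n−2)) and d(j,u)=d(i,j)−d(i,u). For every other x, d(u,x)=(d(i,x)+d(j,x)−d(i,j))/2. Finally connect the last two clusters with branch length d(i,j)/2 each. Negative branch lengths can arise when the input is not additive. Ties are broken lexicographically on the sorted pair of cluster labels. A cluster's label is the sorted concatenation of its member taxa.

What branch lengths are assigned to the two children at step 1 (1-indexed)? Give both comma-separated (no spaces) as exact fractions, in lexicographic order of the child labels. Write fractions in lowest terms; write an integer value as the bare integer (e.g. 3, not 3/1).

iteration 1: select B,F (d=38, Q=-191); attach at lengths (111/4, 41/4); label the merged cluster BF
  updated: d(BF,J)=57/2, d(BF,K)=29
iteration 2: select BF,J (d=57/2, Q=-129/2); attach at lengths (101/4, 13/4); label the merged cluster BFJ
  updated: d(BFJ,K)=15/4
iteration 3: select BFJ,K (d=15/4); attach at lengths (15/8, 15/8); label the merged cluster BFJK
final tree: (((B:111/4,F:41/4):101/4,J:13/4):15/8,K:15/8)
total length: 281/4

111/4,41/4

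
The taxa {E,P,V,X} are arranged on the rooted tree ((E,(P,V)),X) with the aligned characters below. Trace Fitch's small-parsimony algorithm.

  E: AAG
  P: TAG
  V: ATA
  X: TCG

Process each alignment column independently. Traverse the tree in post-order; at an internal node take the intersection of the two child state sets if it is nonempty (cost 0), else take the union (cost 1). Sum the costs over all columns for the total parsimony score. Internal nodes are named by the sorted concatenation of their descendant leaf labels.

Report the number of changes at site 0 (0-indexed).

2

site 0, node PV: P={T} ∪ V={A} → {A,T} (+1)
site 0, node EPV: E={A} ∩ PV={A,T} → {A} (+0)
site 0, node EPVX: EPV={A} ∪ X={T} → {A,T} (+1)
site 1, node PV: P={A} ∪ V={T} → {A,T} (+1)
site 1, node EPV: E={A} ∩ PV={A,T} → {A} (+0)
site 1, node EPVX: EPV={A} ∪ X={C} → {A,C} (+1)
site 2, node PV: P={G} ∪ V={A} → {A,G} (+1)
site 2, node EPV: E={G} ∩ PV={A,G} → {G} (+0)
site 2, node EPVX: EPV={G} ∩ X={G} → {G} (+0)
per-site changes: [2, 2, 1]; total = 5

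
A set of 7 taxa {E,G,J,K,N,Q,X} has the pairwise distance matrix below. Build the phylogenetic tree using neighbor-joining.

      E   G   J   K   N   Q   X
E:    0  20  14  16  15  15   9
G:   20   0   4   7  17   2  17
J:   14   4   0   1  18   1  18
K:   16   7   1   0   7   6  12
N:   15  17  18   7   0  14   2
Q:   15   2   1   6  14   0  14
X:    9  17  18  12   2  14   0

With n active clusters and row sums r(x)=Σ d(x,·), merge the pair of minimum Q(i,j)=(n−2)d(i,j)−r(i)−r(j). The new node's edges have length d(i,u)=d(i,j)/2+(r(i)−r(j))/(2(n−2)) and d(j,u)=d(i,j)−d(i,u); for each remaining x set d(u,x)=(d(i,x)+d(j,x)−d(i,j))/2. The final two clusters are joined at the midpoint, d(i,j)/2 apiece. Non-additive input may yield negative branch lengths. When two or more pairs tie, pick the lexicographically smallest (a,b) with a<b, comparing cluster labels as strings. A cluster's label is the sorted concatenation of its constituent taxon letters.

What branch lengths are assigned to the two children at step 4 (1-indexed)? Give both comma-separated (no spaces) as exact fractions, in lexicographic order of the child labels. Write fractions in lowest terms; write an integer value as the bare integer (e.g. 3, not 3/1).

step 1: merge (N,X) at d=2, Q=-135; branch lengths N→11/10, X→9/10; new cluster NX
  updated: d(E,NX)=11, d(G,NX)=16, d(J,NX)=17, d(K,NX)=17/2, d(NX,Q)=13
step 2: merge (E,NX) at d=11, Q=-195/2; branch lengths E→109/16, NX→67/16; new cluster ENX
  updated: d(ENX,G)=25/2, d(ENX,J)=10, d(ENX,K)=27/4, d(ENX,Q)=17/2
step 3: merge (ENX,K) at d=27/4, Q=-153/4; branch lengths ENX→149/24, K→13/24; new cluster EKNX
  updated: d(EKNX,G)=51/8, d(EKNX,J)=17/8, d(EKNX,Q)=31/8
step 4: merge (EKNX,J) at d=17/8, Q=-61/4; branch lengths EKNX→19/8, J→-1/4; new cluster EJKNX
  updated: d(EJKNX,G)=33/8, d(EJKNX,Q)=11/8
step 5: merge (EJKNX,G) at d=33/8, Q=-15/2; branch lengths EJKNX→7/4, G→19/8; new cluster EGJKNX
  updated: d(EGJKNX,Q)=-3/8
step 6: merge (EGJKNX,Q) at d=-3/8; branch lengths EGJKNX→-3/16, Q→-3/16; new cluster EGJKNQX
final tree: (((((E:109/16,(N:11/10,X:9/10):67/16):149/24,K:13/24):19/8,J:-1/4):7/4,G:19/8):-3/16,Q:-3/16)
total length: 205/8

19/8,-1/4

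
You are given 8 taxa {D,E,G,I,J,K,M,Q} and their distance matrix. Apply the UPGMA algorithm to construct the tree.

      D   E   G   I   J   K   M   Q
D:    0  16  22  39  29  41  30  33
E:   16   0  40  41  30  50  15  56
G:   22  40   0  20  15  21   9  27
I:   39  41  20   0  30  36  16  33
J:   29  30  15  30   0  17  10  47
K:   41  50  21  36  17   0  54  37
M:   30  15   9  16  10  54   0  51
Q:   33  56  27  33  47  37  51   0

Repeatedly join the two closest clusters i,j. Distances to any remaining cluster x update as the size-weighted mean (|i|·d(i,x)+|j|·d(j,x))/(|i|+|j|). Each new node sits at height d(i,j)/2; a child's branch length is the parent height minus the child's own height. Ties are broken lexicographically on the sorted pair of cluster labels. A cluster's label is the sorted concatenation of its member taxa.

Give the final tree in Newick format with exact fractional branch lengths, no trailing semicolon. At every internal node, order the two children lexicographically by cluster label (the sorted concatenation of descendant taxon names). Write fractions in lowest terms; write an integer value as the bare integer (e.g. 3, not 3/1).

((((D:8,E:8):59/8,(((G:9/2,M:9/2):7/4,J:25/4):19/4,I:11):35/8):23/8,K:73/4):57/28,Q:142/7)

step 1: merge (G,M) at d=9; branch lengths G→9/2, M→9/2; new cluster GM
  updated: d(D,GM)=26, d(E,GM)=55/2, d(GM,I)=18, d(GM,J)=25/2, d(GM,K)=75/2, d(GM,Q)=39
step 2: merge (GM,J) at d=25/2; branch lengths GM→7/4, J→25/4; new cluster GJM
  updated: d(D,GJM)=27, d(E,GJM)=85/3, d(GJM,I)=22, d(GJM,K)=92/3, d(GJM,Q)=125/3
step 3: merge (D,E) at d=16; branch lengths D→8, E→8; new cluster DE
  updated: d(DE,GJM)=83/3, d(DE,I)=40, d(DE,K)=91/2, d(DE,Q)=89/2
step 4: merge (GJM,I) at d=22; branch lengths GJM→19/4, I→11; new cluster GIJM
  updated: d(DE,GIJM)=123/4, d(GIJM,K)=32, d(GIJM,Q)=79/2
step 5: merge (DE,GIJM) at d=123/4; branch lengths DE→59/8, GIJM→35/8; new cluster DEGIJM
  updated: d(DEGIJM,K)=73/2, d(DEGIJM,Q)=247/6
step 6: merge (DEGIJM,K) at d=73/2; branch lengths DEGIJM→23/8, K→73/4; new cluster DEGIJKM
  updated: d(DEGIJKM,Q)=284/7
step 7: merge (DEGIJKM,Q) at d=284/7; branch lengths DEGIJKM→57/28, Q→142/7; new cluster DEGIJKMQ
final tree: ((((D:8,E:8):59/8,(((G:9/2,M:9/2):7/4,J:25/4):19/4,I:11):35/8):23/8,K:73/4):57/28,Q:142/7)
total length: 5821/56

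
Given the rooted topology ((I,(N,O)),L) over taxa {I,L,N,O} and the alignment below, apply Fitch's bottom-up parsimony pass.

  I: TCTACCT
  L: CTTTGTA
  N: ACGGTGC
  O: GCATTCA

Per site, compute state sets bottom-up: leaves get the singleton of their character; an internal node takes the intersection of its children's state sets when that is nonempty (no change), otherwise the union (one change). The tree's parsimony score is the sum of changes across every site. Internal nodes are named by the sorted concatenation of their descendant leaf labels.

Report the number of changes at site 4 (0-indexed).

2

NO@0: {A} ∪ {G} = {A,G} (union, +1)
INO@0: {T} ∪ {A,G} = {A,G,T} (union, +1)
ILNO@0: {A,G,T} ∪ {C} = {A,C,G,T} (union, +1)
NO@1: {C} ∩ {C} = {C} (intersection, +0)
INO@1: {C} ∩ {C} = {C} (intersection, +0)
ILNO@1: {C} ∪ {T} = {C,T} (union, +1)
NO@2: {G} ∪ {A} = {A,G} (union, +1)
INO@2: {T} ∪ {A,G} = {A,G,T} (union, +1)
ILNO@2: {A,G,T} ∩ {T} = {T} (intersection, +0)
NO@3: {G} ∪ {T} = {G,T} (union, +1)
INO@3: {A} ∪ {G,T} = {A,G,T} (union, +1)
ILNO@3: {A,G,T} ∩ {T} = {T} (intersection, +0)
NO@4: {T} ∩ {T} = {T} (intersection, +0)
INO@4: {C} ∪ {T} = {C,T} (union, +1)
ILNO@4: {C,T} ∪ {G} = {C,G,T} (union, +1)
NO@5: {G} ∪ {C} = {C,G} (union, +1)
INO@5: {C} ∩ {C,G} = {C} (intersection, +0)
ILNO@5: {C} ∪ {T} = {C,T} (union, +1)
NO@6: {C} ∪ {A} = {A,C} (union, +1)
INO@6: {T} ∪ {A,C} = {A,C,T} (union, +1)
ILNO@6: {A,C,T} ∩ {A} = {A} (intersection, +0)
per-site changes: [3, 1, 2, 2, 2, 2, 2]; total = 14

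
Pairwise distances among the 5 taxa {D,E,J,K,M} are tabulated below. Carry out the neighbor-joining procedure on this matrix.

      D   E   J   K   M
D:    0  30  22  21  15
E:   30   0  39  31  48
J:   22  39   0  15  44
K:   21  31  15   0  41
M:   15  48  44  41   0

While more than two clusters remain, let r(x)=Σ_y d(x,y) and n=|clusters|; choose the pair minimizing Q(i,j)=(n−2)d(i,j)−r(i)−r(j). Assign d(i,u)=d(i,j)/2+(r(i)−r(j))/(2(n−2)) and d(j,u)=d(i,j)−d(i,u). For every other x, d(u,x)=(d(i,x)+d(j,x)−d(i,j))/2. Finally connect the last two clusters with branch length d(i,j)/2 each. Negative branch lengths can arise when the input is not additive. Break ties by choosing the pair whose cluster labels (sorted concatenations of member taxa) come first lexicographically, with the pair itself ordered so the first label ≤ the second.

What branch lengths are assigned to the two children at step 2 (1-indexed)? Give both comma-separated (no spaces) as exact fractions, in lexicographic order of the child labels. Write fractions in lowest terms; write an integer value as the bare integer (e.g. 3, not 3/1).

21/2,21

iteration 1: select D,M (d=15, Q=-191); attach at lengths (-5/2, 35/2); label the merged cluster DM
  updated: d(DM,E)=63/2, d(DM,J)=51/2, d(DM,K)=47/2
iteration 2: select DM,E (d=63/2, Q=-119); attach at lengths (21/2, 21); label the merged cluster DEM
  updated: d(DEM,J)=33/2, d(DEM,K)=23/2
iteration 3: select DEM,J (d=33/2, Q=-43); attach at lengths (13/2, 10); label the merged cluster DEJM
  updated: d(DEJM,K)=5
iteration 4: select DEJM,K (d=5); attach at lengths (5/2, 5/2); label the merged cluster DEJKM
final tree: ((((D:-5/2,M:35/2):21/2,E:21):13/2,J:10):5/2,K:5/2)
total length: 68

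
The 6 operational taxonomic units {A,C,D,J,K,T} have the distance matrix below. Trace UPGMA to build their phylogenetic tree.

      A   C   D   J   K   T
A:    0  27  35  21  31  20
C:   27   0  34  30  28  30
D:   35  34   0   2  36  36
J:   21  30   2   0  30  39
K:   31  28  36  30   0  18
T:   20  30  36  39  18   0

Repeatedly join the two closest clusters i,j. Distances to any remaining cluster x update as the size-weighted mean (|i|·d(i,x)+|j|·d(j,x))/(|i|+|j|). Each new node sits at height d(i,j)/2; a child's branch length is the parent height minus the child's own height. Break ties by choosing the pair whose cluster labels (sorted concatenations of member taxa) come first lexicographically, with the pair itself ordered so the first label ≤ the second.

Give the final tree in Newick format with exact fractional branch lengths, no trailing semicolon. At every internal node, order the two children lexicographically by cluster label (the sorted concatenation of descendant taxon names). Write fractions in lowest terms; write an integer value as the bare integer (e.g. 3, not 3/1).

iteration 1: select D,J (d=2); attach at lengths (1, 1); label the merged cluster DJ
  updated: d(A,DJ)=28, d(C,DJ)=32, d(DJ,K)=33, d(DJ,T)=75/2
iteration 2: select K,T (d=18); attach at lengths (9, 9); label the merged cluster KT
  updated: d(A,KT)=51/2, d(C,KT)=29, d(DJ,KT)=141/4
iteration 3: select A,KT (d=51/2); attach at lengths (51/4, 15/4); label the merged cluster AKT
  updated: d(AKT,C)=85/3, d(AKT,DJ)=197/6
iteration 4: select AKT,C (d=85/3); attach at lengths (17/12, 85/6); label the merged cluster ACKT
  updated: d(ACKT,DJ)=261/8
iteration 5: select ACKT,DJ (d=261/8); attach at lengths (103/48, 245/16); label the merged cluster ACDJKT
final tree: (((A:51/4,(K:9,T:9):15/4):17/12,C:85/6):103/48,(D:1,J:1):245/16)
total length: 1669/24

(((A:51/4,(K:9,T:9):15/4):17/12,C:85/6):103/48,(D:1,J:1):245/16)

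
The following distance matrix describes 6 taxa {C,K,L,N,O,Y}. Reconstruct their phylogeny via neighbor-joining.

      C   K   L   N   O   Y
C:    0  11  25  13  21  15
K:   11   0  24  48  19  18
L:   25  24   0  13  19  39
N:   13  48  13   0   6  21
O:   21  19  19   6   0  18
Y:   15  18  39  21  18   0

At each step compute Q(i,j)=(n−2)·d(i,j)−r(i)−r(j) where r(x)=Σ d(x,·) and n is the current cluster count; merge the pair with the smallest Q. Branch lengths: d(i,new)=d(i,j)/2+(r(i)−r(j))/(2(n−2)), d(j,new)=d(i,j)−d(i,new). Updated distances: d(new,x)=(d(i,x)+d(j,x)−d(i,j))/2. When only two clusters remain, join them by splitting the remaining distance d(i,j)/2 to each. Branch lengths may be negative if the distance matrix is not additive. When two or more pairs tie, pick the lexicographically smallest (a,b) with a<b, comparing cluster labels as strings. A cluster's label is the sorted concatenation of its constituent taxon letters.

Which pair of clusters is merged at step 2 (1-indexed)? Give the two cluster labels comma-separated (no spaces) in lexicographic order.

LN,O

step 1: merge (L,N) at d=13, Q=-169; branch lengths L→71/8, N→33/8; new cluster LN
  updated: d(C,LN)=25/2, d(K,LN)=59/2, d(LN,O)=6, d(LN,Y)=47/2
step 2: merge (LN,O) at d=6, Q=-235/2; branch lengths LN→17/4, O→7/4; new cluster LNO
  updated: d(C,LNO)=55/4, d(K,LNO)=85/4, d(LNO,Y)=71/4
step 3: merge (C,K) at d=11, Q=-68; branch lengths C→23/8, K→65/8; new cluster CK
  updated: d(CK,LNO)=12, d(CK,Y)=11
step 4: merge (CK,LNO) at d=12, Q=-163/4; branch lengths CK→21/8, LNO→75/8; new cluster CKLNO
  updated: d(CKLNO,Y)=67/8
step 5: merge (CKLNO,Y) at d=67/8; branch lengths CKLNO→67/16, Y→67/16; new cluster CKLNOY
final tree: (((C:23/8,K:65/8):21/8,((L:71/8,N:33/8):17/4,O:7/4):75/8):67/16,Y:67/16)
total length: 403/8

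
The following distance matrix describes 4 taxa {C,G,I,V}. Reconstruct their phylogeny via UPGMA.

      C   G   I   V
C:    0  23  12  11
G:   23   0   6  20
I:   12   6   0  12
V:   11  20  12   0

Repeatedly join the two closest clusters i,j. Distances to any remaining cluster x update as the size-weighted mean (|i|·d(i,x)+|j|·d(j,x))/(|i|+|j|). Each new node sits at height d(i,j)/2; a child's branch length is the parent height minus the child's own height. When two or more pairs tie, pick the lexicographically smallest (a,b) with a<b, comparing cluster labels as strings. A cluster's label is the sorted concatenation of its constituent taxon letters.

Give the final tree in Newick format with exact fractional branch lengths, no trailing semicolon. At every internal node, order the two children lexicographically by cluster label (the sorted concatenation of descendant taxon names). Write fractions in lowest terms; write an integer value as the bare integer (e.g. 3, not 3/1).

((C:11/2,V:11/2):23/8,(G:3,I:3):43/8)

1. join G+I (d=6) ⇒ GI; edges |G|=3, |I|=3
  updated: d(C,GI)=35/2, d(GI,V)=16
2. join C+V (d=11) ⇒ CV; edges |C|=11/2, |V|=11/2
  updated: d(CV,GI)=67/4
3. join CV+GI (d=67/4) ⇒ CGIV; edges |CV|=23/8, |GI|=43/8
final tree: ((C:11/2,V:11/2):23/8,(G:3,I:3):43/8)
total length: 101/4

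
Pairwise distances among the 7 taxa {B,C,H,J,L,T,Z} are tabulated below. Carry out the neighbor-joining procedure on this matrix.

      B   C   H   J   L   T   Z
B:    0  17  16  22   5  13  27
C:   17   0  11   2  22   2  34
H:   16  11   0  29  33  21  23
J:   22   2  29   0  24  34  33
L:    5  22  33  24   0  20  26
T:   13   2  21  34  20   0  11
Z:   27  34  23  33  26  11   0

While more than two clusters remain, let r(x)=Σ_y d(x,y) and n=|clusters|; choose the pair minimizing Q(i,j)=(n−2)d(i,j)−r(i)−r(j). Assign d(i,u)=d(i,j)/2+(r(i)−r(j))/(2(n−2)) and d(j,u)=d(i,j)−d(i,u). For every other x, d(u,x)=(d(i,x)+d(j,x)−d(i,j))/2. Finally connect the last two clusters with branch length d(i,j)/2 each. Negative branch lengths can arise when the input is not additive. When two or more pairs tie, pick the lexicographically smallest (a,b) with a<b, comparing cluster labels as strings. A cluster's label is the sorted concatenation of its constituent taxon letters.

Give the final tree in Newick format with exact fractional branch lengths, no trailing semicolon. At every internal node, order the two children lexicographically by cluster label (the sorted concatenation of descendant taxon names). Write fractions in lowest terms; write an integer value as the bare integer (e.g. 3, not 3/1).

iteration 1: select C,J (d=2, Q=-222); attach at lengths (-23/5, 33/5); label the merged cluster CJ
  updated: d(B,CJ)=37/2, d(CJ,H)=19, d(CJ,L)=22, d(CJ,T)=17, d(CJ,Z)=65/2
iteration 2: select B,L (d=5, Q=-331/2); attach at lengths (-13/16, 93/16); label the merged cluster BL
  updated: d(BL,CJ)=71/4, d(BL,H)=22, d(BL,T)=14, d(BL,Z)=24
iteration 3: select T,Z (d=11, Q=-241/2); attach at lengths (11/12, 121/12); label the merged cluster TZ
  updated: d(BL,TZ)=27/2, d(CJ,TZ)=77/4, d(H,TZ)=33/2
iteration 4: select BL,TZ (d=27/2, Q=-151/2); attach at lengths (31/4, 23/4); label the merged cluster BLTZ
  updated: d(BLTZ,CJ)=47/4, d(BLTZ,H)=25/2
iteration 5: select BLTZ,CJ (d=47/4, Q=-173/4); attach at lengths (21/8, 73/8); label the merged cluster BCJLTZ
  updated: d(BCJLTZ,H)=79/8
iteration 6: select BCJLTZ,H (d=79/8); attach at lengths (79/16, 79/16); label the merged cluster BCHJLTZ
final tree: ((((B:-13/16,L:93/16):31/4,(T:11/12,Z:121/12):23/4):21/8,(C:-23/5,J:33/5):73/8):79/16,H:79/16)
total length: 425/8

((((B:-13/16,L:93/16):31/4,(T:11/12,Z:121/12):23/4):21/8,(C:-23/5,J:33/5):73/8):79/16,H:79/16)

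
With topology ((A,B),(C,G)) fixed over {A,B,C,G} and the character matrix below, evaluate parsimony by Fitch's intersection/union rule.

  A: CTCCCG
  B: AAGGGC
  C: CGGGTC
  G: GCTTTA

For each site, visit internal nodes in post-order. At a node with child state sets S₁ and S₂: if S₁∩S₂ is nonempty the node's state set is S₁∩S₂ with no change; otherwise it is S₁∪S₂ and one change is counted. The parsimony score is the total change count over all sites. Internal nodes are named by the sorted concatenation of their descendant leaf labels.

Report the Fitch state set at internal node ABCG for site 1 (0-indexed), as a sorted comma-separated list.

AB@0: {C} ∪ {A} = {A,C} (union, +1)
CG@0: {C} ∪ {G} = {C,G} (union, +1)
ABCG@0: {A,C} ∩ {C,G} = {C} (intersection, +0)
AB@1: {T} ∪ {A} = {A,T} (union, +1)
CG@1: {G} ∪ {C} = {C,G} (union, +1)
ABCG@1: {A,T} ∪ {C,G} = {A,C,G,T} (union, +1)
AB@2: {C} ∪ {G} = {C,G} (union, +1)
CG@2: {G} ∪ {T} = {G,T} (union, +1)
ABCG@2: {C,G} ∩ {G,T} = {G} (intersection, +0)
AB@3: {C} ∪ {G} = {C,G} (union, +1)
CG@3: {G} ∪ {T} = {G,T} (union, +1)
ABCG@3: {C,G} ∩ {G,T} = {G} (intersection, +0)
AB@4: {C} ∪ {G} = {C,G} (union, +1)
CG@4: {T} ∩ {T} = {T} (intersection, +0)
ABCG@4: {C,G} ∪ {T} = {C,G,T} (union, +1)
AB@5: {G} ∪ {C} = {C,G} (union, +1)
CG@5: {C} ∪ {A} = {A,C} (union, +1)
ABCG@5: {C,G} ∩ {A,C} = {C} (intersection, +0)
per-site changes: [2, 3, 2, 2, 2, 2]; total = 13

A,C,G,T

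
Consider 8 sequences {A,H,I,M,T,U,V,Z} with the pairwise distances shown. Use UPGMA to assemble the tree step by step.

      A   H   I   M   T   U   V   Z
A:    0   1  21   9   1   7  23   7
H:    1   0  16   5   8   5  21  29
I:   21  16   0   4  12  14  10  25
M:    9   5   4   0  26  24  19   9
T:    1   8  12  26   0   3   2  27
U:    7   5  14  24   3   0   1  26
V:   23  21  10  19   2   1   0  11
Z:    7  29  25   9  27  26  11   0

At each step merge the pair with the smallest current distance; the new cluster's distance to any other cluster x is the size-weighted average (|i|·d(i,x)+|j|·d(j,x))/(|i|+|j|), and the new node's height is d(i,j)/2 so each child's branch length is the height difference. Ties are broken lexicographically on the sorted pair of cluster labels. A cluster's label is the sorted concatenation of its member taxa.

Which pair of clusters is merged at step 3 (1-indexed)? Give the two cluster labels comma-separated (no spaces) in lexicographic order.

iteration 1: select A,H (d=1); attach at lengths (1/2, 1/2); label the merged cluster AH
  updated: d(AH,I)=37/2, d(AH,M)=7, d(AH,T)=9/2, d(AH,U)=6, d(AH,V)=22, d(AH,Z)=18
iteration 2: select U,V (d=1); attach at lengths (1/2, 1/2); label the merged cluster UV
  updated: d(AH,UV)=14, d(I,UV)=12, d(M,UV)=43/2, d(T,UV)=5/2, d(UV,Z)=37/2
iteration 3: select T,UV (d=5/2); attach at lengths (5/4, 3/4); label the merged cluster TUV
  updated: d(AH,TUV)=65/6, d(I,TUV)=12, d(M,TUV)=23, d(TUV,Z)=64/3
iteration 4: select I,M (d=4); attach at lengths (2, 2); label the merged cluster IM
  updated: d(AH,IM)=51/4, d(IM,TUV)=35/2, d(IM,Z)=17
iteration 5: select AH,TUV (d=65/6); attach at lengths (59/12, 25/6); label the merged cluster AHTUV
  updated: d(AHTUV,IM)=78/5, d(AHTUV,Z)=20
iteration 6: select AHTUV,IM (d=78/5); attach at lengths (143/60, 29/5); label the merged cluster AHIMTUV
  updated: d(AHIMTUV,Z)=134/7
iteration 7: select AHIMTUV,Z (d=134/7); attach at lengths (62/35, 67/7); label the merged cluster AHIMTUVZ
final tree: ((((A:1/2,H:1/2):59/12,(T:5/4,(U:1/2,V:1/2):3/4):25/6):143/60,(I:2,M:2):29/5):62/35,Z:67/7)
total length: 3844/105

T,UV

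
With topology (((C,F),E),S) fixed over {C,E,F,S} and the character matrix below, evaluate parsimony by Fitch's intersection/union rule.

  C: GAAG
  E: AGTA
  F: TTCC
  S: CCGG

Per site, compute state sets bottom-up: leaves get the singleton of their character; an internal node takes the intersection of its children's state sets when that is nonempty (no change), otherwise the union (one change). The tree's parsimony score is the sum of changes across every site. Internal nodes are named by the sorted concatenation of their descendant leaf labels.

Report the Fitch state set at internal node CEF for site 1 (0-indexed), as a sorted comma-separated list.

A,G,T

CF@0: {G} ∪ {T} = {G,T} (union, +1)
CEF@0: {G,T} ∪ {A} = {A,G,T} (union, +1)
CEFS@0: {A,G,T} ∪ {C} = {A,C,G,T} (union, +1)
CF@1: {A} ∪ {T} = {A,T} (union, +1)
CEF@1: {A,T} ∪ {G} = {A,G,T} (union, +1)
CEFS@1: {A,G,T} ∪ {C} = {A,C,G,T} (union, +1)
CF@2: {A} ∪ {C} = {A,C} (union, +1)
CEF@2: {A,C} ∪ {T} = {A,C,T} (union, +1)
CEFS@2: {A,C,T} ∪ {G} = {A,C,G,T} (union, +1)
CF@3: {G} ∪ {C} = {C,G} (union, +1)
CEF@3: {C,G} ∪ {A} = {A,C,G} (union, +1)
CEFS@3: {A,C,G} ∩ {G} = {G} (intersection, +0)
per-site changes: [3, 3, 3, 2]; total = 11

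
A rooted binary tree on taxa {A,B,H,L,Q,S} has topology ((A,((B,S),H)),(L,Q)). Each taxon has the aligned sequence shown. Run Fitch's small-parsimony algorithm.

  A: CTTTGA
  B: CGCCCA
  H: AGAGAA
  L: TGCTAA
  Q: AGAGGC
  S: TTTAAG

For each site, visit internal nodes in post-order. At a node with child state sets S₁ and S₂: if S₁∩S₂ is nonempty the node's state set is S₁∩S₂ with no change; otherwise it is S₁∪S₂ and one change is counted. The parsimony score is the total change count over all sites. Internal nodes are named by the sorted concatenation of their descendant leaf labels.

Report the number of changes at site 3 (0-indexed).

4

site 0, node BS: B={C} ∪ S={T} → {C,T} (+1)
site 0, node BHS: BS={C,T} ∪ H={A} → {A,C,T} (+1)
site 0, node ABHS: A={C} ∩ BHS={A,C,T} → {C} (+0)
site 0, node LQ: L={T} ∪ Q={A} → {A,T} (+1)
site 0, node ABHLQS: ABHS={C} ∪ LQ={A,T} → {A,C,T} (+1)
site 1, node BS: B={G} ∪ S={T} → {G,T} (+1)
site 1, node BHS: BS={G,T} ∩ H={G} → {G} (+0)
site 1, node ABHS: A={T} ∪ BHS={G} → {G,T} (+1)
site 1, node LQ: L={G} ∩ Q={G} → {G} (+0)
site 1, node ABHLQS: ABHS={G,T} ∩ LQ={G} → {G} (+0)
site 2, node BS: B={C} ∪ S={T} → {C,T} (+1)
site 2, node BHS: BS={C,T} ∪ H={A} → {A,C,T} (+1)
site 2, node ABHS: A={T} ∩ BHS={A,C,T} → {T} (+0)
site 2, node LQ: L={C} ∪ Q={A} → {A,C} (+1)
site 2, node ABHLQS: ABHS={T} ∪ LQ={A,C} → {A,C,T} (+1)
site 3, node BS: B={C} ∪ S={A} → {A,C} (+1)
site 3, node BHS: BS={A,C} ∪ H={G} → {A,C,G} (+1)
site 3, node ABHS: A={T} ∪ BHS={A,C,G} → {A,C,G,T} (+1)
site 3, node LQ: L={T} ∪ Q={G} → {G,T} (+1)
site 3, node ABHLQS: ABHS={A,C,G,T} ∩ LQ={G,T} → {G,T} (+0)
site 4, node BS: B={C} ∪ S={A} → {A,C} (+1)
site 4, node BHS: BS={A,C} ∩ H={A} → {A} (+0)
site 4, node ABHS: A={G} ∪ BHS={A} → {A,G} (+1)
site 4, node LQ: L={A} ∪ Q={G} → {A,G} (+1)
site 4, node ABHLQS: ABHS={A,G} ∩ LQ={A,G} → {A,G} (+0)
site 5, node BS: B={A} ∪ S={G} → {A,G} (+1)
site 5, node BHS: BS={A,G} ∩ H={A} → {A} (+0)
site 5, node ABHS: A={A} ∩ BHS={A} → {A} (+0)
site 5, node LQ: L={A} ∪ Q={C} → {A,C} (+1)
site 5, node ABHLQS: ABHS={A} ∩ LQ={A,C} → {A} (+0)
per-site changes: [4, 2, 4, 4, 3, 2]; total = 19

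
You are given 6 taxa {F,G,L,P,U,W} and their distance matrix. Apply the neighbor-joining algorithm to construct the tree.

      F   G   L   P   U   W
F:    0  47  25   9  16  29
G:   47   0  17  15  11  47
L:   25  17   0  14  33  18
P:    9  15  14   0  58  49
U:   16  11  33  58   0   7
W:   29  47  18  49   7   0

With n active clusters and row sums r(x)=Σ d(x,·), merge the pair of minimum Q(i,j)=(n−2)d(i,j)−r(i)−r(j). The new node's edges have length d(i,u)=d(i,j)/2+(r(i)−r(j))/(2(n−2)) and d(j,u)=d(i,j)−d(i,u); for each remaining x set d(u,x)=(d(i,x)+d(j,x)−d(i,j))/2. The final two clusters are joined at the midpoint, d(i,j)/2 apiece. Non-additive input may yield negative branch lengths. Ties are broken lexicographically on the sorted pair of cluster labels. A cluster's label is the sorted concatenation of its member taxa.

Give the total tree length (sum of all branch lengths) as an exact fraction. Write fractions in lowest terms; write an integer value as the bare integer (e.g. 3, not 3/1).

step 1: merge (U,W) at d=7, Q=-247; branch lengths U→3/8, W→53/8; new cluster UW
  updated: d(F,UW)=19, d(G,UW)=51/2, d(L,UW)=22, d(P,UW)=50
step 2: merge (F,P) at d=9, Q=-161; branch lengths F→13/2, P→5/2; new cluster FP
  updated: d(FP,G)=53/2, d(FP,L)=15, d(FP,UW)=30
step 3: merge (FP,L) at d=15, Q=-191/2; branch lengths FP→95/8, L→25/8; new cluster FLP
  updated: d(FLP,G)=57/4, d(FLP,UW)=37/2
step 4: merge (FLP,G) at d=57/4, Q=-233/4; branch lengths FLP→29/8, G→85/8; new cluster FGLP
  updated: d(FGLP,UW)=119/8
step 5: merge (FGLP,UW) at d=119/8; branch lengths FGLP→119/16, UW→119/16; new cluster FGLPUW
final tree: ((((F:13/2,P:5/2):95/8,L:25/8):29/8,G:85/8):119/16,(U:3/8,W:53/8):119/16)
total length: 481/8

481/8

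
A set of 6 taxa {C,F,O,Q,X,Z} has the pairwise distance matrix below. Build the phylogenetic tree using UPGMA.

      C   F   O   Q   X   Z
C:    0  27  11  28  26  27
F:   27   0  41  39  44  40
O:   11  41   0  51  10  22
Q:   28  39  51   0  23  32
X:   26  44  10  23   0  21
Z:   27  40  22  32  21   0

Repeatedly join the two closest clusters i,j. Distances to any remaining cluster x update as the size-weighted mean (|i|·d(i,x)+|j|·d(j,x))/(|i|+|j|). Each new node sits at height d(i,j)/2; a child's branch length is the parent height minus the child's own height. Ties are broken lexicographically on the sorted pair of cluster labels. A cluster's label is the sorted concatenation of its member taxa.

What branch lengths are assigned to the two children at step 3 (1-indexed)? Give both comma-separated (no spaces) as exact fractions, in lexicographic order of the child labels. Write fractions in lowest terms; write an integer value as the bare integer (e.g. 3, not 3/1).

iteration 1: select O,X (d=10); attach at lengths (5, 5); label the merged cluster OX
  updated: d(C,OX)=37/2, d(F,OX)=85/2, d(OX,Q)=37, d(OX,Z)=43/2
iteration 2: select C,OX (d=37/2); attach at lengths (37/4, 17/4); label the merged cluster COX
  updated: d(COX,F)=112/3, d(COX,Q)=34, d(COX,Z)=70/3
iteration 3: select COX,Z (d=70/3); attach at lengths (29/12, 35/3); label the merged cluster COXZ
  updated: d(COXZ,F)=38, d(COXZ,Q)=67/2
iteration 4: select COXZ,Q (d=67/2); attach at lengths (61/12, 67/4); label the merged cluster COQXZ
  updated: d(COQXZ,F)=191/5
iteration 5: select COQXZ,F (d=191/5); attach at lengths (47/20, 191/10); label the merged cluster CFOQXZ
final tree: ((((C:37/4,(O:5,X:5):17/4):29/12,Z:35/3):61/12,Q:67/4):47/20,F:191/10)
total length: 1213/15

29/12,35/3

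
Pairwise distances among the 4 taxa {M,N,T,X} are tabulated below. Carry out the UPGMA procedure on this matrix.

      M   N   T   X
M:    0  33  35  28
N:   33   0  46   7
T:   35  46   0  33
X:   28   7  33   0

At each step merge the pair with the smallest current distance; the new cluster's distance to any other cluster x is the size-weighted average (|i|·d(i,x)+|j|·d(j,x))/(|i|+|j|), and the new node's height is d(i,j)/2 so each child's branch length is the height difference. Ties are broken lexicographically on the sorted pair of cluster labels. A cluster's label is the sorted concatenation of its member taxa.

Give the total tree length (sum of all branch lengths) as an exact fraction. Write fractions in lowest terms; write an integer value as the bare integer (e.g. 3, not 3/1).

step 1: merge (N,X) at d=7; branch lengths N→7/2, X→7/2; new cluster NX
  updated: d(M,NX)=61/2, d(NX,T)=79/2
step 2: merge (M,NX) at d=61/2; branch lengths M→61/4, NX→47/4; new cluster MNX
  updated: d(MNX,T)=38
step 3: merge (MNX,T) at d=38; branch lengths MNX→15/4, T→19; new cluster MNTX
final tree: ((M:61/4,(N:7/2,X:7/2):47/4):15/4,T:19)
total length: 227/4

227/4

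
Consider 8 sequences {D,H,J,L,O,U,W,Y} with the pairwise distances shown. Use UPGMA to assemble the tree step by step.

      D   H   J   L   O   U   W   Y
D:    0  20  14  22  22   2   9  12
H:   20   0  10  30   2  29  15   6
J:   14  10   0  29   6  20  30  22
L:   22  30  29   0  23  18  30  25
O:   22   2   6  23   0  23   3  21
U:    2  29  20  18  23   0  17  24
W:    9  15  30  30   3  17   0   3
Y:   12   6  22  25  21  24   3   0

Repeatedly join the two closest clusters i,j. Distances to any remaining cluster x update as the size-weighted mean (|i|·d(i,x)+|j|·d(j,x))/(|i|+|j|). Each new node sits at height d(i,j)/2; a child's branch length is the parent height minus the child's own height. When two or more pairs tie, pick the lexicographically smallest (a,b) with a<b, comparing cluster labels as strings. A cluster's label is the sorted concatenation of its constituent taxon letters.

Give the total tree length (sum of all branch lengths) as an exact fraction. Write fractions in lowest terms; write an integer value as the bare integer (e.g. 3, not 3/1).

2795/56

step 1: merge (D,U) at d=2; branch lengths D→1, U→1; new cluster DU
  updated: d(DU,H)=49/2, d(DU,J)=17, d(DU,L)=20, d(DU,O)=45/2, d(DU,W)=13, d(DU,Y)=18
step 2: merge (H,O) at d=2; branch lengths H→1, O→1; new cluster HO
  updated: d(DU,HO)=47/2, d(HO,J)=8, d(HO,L)=53/2, d(HO,W)=9, d(HO,Y)=27/2
step 3: merge (W,Y) at d=3; branch lengths W→3/2, Y→3/2; new cluster WY
  updated: d(DU,WY)=31/2, d(HO,WY)=45/4, d(J,WY)=26, d(L,WY)=55/2
step 4: merge (HO,J) at d=8; branch lengths HO→3, J→4; new cluster HJO
  updated: d(DU,HJO)=64/3, d(HJO,L)=82/3, d(HJO,WY)=97/6
step 5: merge (DU,WY) at d=31/2; branch lengths DU→27/4, WY→25/4; new cluster DUWY
  updated: d(DUWY,HJO)=75/4, d(DUWY,L)=95/4
step 6: merge (DUWY,HJO) at d=75/4; branch lengths DUWY→13/8, HJO→43/8; new cluster DHJOUWY
  updated: d(DHJOUWY,L)=177/7
step 7: merge (DHJOUWY,L) at d=177/7; branch lengths DHJOUWY→183/56, L→177/14; new cluster DHJLOUWY
final tree: ((((D:1,U:1):27/4,(W:3/2,Y:3/2):25/4):13/8,((H:1,O:1):3,J:4):43/8):183/56,L:177/14)
total length: 2795/56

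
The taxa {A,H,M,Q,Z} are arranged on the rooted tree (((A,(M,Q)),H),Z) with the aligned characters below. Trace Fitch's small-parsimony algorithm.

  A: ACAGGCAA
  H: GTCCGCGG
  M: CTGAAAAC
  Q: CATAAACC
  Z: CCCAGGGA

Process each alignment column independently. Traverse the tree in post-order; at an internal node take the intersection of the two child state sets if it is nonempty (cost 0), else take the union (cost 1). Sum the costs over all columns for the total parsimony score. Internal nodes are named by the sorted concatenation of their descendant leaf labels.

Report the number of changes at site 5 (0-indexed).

2

MQ@0: {C} ∩ {C} = {C} (intersection, +0)
AMQ@0: {A} ∪ {C} = {A,C} (union, +1)
AHMQ@0: {A,C} ∪ {G} = {A,C,G} (union, +1)
AHMQZ@0: {A,C,G} ∩ {C} = {C} (intersection, +0)
MQ@1: {T} ∪ {A} = {A,T} (union, +1)
AMQ@1: {C} ∪ {A,T} = {A,C,T} (union, +1)
AHMQ@1: {A,C,T} ∩ {T} = {T} (intersection, +0)
AHMQZ@1: {T} ∪ {C} = {C,T} (union, +1)
MQ@2: {G} ∪ {T} = {G,T} (union, +1)
AMQ@2: {A} ∪ {G,T} = {A,G,T} (union, +1)
AHMQ@2: {A,G,T} ∪ {C} = {A,C,G,T} (union, +1)
AHMQZ@2: {A,C,G,T} ∩ {C} = {C} (intersection, +0)
MQ@3: {A} ∩ {A} = {A} (intersection, +0)
AMQ@3: {G} ∪ {A} = {A,G} (union, +1)
AHMQ@3: {A,G} ∪ {C} = {A,C,G} (union, +1)
AHMQZ@3: {A,C,G} ∩ {A} = {A} (intersection, +0)
MQ@4: {A} ∩ {A} = {A} (intersection, +0)
AMQ@4: {G} ∪ {A} = {A,G} (union, +1)
AHMQ@4: {A,G} ∩ {G} = {G} (intersection, +0)
AHMQZ@4: {G} ∩ {G} = {G} (intersection, +0)
MQ@5: {A} ∩ {A} = {A} (intersection, +0)
AMQ@5: {C} ∪ {A} = {A,C} (union, +1)
AHMQ@5: {A,C} ∩ {C} = {C} (intersection, +0)
AHMQZ@5: {C} ∪ {G} = {C,G} (union, +1)
MQ@6: {A} ∪ {C} = {A,C} (union, +1)
AMQ@6: {A} ∩ {A,C} = {A} (intersection, +0)
AHMQ@6: {A} ∪ {G} = {A,G} (union, +1)
AHMQZ@6: {A,G} ∩ {G} = {G} (intersection, +0)
MQ@7: {C} ∩ {C} = {C} (intersection, +0)
AMQ@7: {A} ∪ {C} = {A,C} (union, +1)
AHMQ@7: {A,C} ∪ {G} = {A,C,G} (union, +1)
AHMQZ@7: {A,C,G} ∩ {A} = {A} (intersection, +0)
per-site changes: [2, 3, 3, 2, 1, 2, 2, 2]; total = 17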